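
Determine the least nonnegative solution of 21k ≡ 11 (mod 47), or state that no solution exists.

gcd(47, 21) = 1.
1 divides 11, so solutions exist.
By Bézout, 21·(9) + 47·(-4) = 1.
So 21·(9) ≡ 1 (mod 47); multiply by 11: k ≡ 99 (mod 47).
Smallest nonnegative: k = 99 mod 47 = 5.

5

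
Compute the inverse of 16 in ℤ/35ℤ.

gcd(35, 16) = 1  (35 = 2×16 + 3, 16 = 5×3 + 1, 3 = 3×1).
Back-substituting, 16×(11) + 35×(-5) = 1.
So 16×11 ≡ 1 (mod 35), and 11 mod 35 = 11.

11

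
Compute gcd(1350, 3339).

gcd(3339, 1350) = 9  (3339 = 2·1350 + 639, 1350 = 2·639 + 72, 639 = 8·72 + 63, 72 = 1·63 + 9, 63 = 7·9).

9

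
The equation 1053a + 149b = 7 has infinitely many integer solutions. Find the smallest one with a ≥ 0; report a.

gcd(1053, 149):
  1053 = 7·149 + 10
  149 = 14·10 + 9
  10 = 1·9 + 1
  9 = 9·1
so gcd(1053, 149) = 1.
1 divides 7, so solutions exist.
Back-substitute for Bézout coefficients:
  1 = 10 - 1·9
  ... = 1053·(15) + 149·(-106)
Scale by 7/1 = 7: (a₀, b₀) = (105, -742).
General solution: a = 105 + 149t, b = -742 - 1053t for integer t.
a ≥ 0: smallest is 105 mod 149 = 105 (at t = 0), with b = -742.

105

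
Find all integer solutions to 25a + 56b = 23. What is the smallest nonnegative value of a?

gcd(56, 25):
  56 = 2×25 + 6
  25 = 4×6 + 1
  6 = 6×1
so gcd(56, 25) = 1.
1 divides 23, so solutions exist.
Back-substitute for Bézout coefficients:
  1 = 25 - 4×6
  ... = 25×(9) + 56×(-4)
Scale by 23/1 = 23: (a₀, b₀) = (207, -92).
General solution: a = 207 + 56t, b = -92 - 25t for integer t.
a ≥ 0: smallest is 207 mod 56 = 39 (at t = -3), with b = -17.

39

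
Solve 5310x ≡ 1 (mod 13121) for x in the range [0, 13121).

gcd(13121, 5310) = 1  (13121 = 2*5310 + 2501, 5310 = 2*2501 + 308, 2501 = 8*308 + 37, 308 = 8*37 + 12, 37 = 3*12 + 1, 12 = 12*1).
Back-substituting, 5310*(-1065) + 13121*(431) = 1.
So 5310*-1065 ≡ 1 (mod 13121), and -1065 mod 13121 = 12056.

12056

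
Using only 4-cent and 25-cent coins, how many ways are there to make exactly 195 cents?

Need nonnegative integers with 4j + 25k = 195.
gcd(4, 25) = 1, and 4·(-6) + 25·(1) = 1.
So (j₀, k₀) = (-1170, 195); general j = -1170 + 25t, k = 195 - 4t.
j ≥ 0 ⇒ t ≥ 47; k ≥ 0 ⇒ t ≤ 48. That's 2 values of t.

2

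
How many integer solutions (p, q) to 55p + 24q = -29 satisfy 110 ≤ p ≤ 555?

gcd(55, 24):
  55 = 2×24 + 7
  24 = 3×7 + 3
  7 = 2×3 + 1
  3 = 3×1
so gcd(55, 24) = 1.
Back-substitute for Bézout coefficients:
  1 = 7 - 2×3
  ... = 55×(7) + 24×(-16)
Scale by -29: particular solution (-203, 464); reduce p mod 24: (13, -31).
General solution: p = 13 + 24t, q = -31 - 55t for integer t.
110 ≤ 13 + 24t ≤ 555 gives t ∈ [5, 22], which is 18 values.

18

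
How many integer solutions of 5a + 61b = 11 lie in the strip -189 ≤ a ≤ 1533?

28

gcd(61, 5):
  61 = 12*5 + 1
  5 = 5*1
so gcd(61, 5) = 1.
Back-substitute for Bézout coefficients:
  1 = 61 - 12*5
  ... = 5*(-12) + 61*(1)
Scale by 11: particular solution (-132, 11); reduce a mod 61: (51, -4).
General solution: a = 51 + 61t, b = -4 - 5t for integer t.
-189 ≤ 51 + 61t ≤ 1533 gives t ∈ [-3, 24], which is 28 values.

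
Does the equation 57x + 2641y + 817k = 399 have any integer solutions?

yes

gcd(2641, 57) = 19  (2641 = 46·57 + 19, 57 = 3·19).
gcd(19, 817) = 19.
19 divides 399, so integer solutions exist.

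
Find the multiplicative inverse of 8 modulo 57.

gcd(57, 8):
  57 = 7×8 + 1
  8 = 8×1
so gcd(57, 8) = 1.
Back-substitute for Bézout coefficients:
  1 = 57 - 7×8
  ... = 8×(-7) + 57×(1)
So 8×-7 ≡ 1 (mod 57), and -7 mod 57 = 50.

50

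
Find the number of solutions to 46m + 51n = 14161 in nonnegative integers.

gcd(51, 46):
  51 = 1*46 + 5
  46 = 9*5 + 1
  5 = 5*1
so gcd(51, 46) = 1.
Back-substitute for Bézout coefficients:
  1 = 46 - 9*5
  ... = 46*(10) + 51*(-9)
Scale by 14161: one solution is (141610, -127449). Reduce m mod 51: (34, 247).
General: m = 34 + 51t, n = 247 - 46t.
m ≥ 0 ⇒ t ≥ 0; n ≥ 0 ⇒ t ≤ 5. So t ∈ [0, 5]: 6 solutions.

6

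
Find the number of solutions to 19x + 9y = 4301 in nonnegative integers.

25

gcd(19, 9) = 1  (19 = 2×9 + 1, 9 = 9×1).
Back-substituting, 19×(1) + 9×(-2) = 1.
Scale by 4301: one solution is (4301, -8602). Reduce x mod 9: (8, 461).
General: x = 8 + 9t, y = 461 - 19t.
x ≥ 0 ⇒ t ≥ 0; y ≥ 0 ⇒ t ≤ 24. So t ∈ [0, 24]: 25 solutions.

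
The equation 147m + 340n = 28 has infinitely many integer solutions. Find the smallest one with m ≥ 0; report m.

324

gcd(340, 147):
  340 = 2×147 + 46
  147 = 3×46 + 9
  46 = 5×9 + 1
  9 = 9×1
so gcd(340, 147) = 1.
1 divides 28, so solutions exist.
Back-substitute for Bézout coefficients:
  1 = 46 - 5×9
  ... = 147×(-37) + 340×(16)
Scale by 28/1 = 28: (m₀, n₀) = (-1036, 448).
General solution: m = -1036 + 340t, n = 448 - 147t for integer t.
m ≥ 0: smallest is -1036 mod 340 = 324 (at t = 4), with n = -140.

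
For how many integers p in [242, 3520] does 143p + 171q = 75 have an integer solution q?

gcd(171, 143) = 1  (171 = 1×143 + 28, 143 = 5×28 + 3, 28 = 9×3 + 1, 3 = 3×1).
Back-substituting, 143×(-55) + 171×(46) = 1.
Scale by 75: particular solution (-4125, 3450); reduce p mod 171: (150, -125).
General solution: p = 150 + 171t, q = -125 - 143t for integer t.
242 ≤ 150 + 171t ≤ 3520 gives t ∈ [1, 19], which is 19 values.

19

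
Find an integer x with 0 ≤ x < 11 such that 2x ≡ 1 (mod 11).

gcd(11, 2) = 1  (11 = 5*2 + 1, 2 = 2*1).
Back-substituting, 2*(-5) + 11*(1) = 1.
So 2*-5 ≡ 1 (mod 11), and -5 mod 11 = 6.

6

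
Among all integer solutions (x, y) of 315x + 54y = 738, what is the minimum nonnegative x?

gcd(315, 54):
  315 = 5×54 + 45
  54 = 1×45 + 9
  45 = 5×9
so gcd(315, 54) = 9.
9 divides 738, so solutions exist.
Back-substitute for Bézout coefficients:
  9 = 54 - 1×45
  ... = 315×(-1) + 54×(6)
Scale by 738/9 = 82: (x₀, y₀) = (-82, 492).
General solution: x = -82 + 6t, y = 492 - 35t for integer t.
x ≥ 0: smallest is -82 mod 6 = 2 (at t = 14), with y = 2.

2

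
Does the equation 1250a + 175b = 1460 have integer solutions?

gcd(1250, 175) = 25.
25 does not divide 1460 (remainder 10), so no integer solutions.

no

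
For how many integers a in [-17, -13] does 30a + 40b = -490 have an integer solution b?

gcd(40, 30):
  40 = 1×30 + 10
  30 = 3×10
so gcd(40, 30) = 10.
Back-substitute for Bézout coefficients:
  10 = 40 - 1×30
  ... = 30×(-1) + 40×(1)
Scale by -49: particular solution (49, -49); reduce a mod 4: (1, -13).
General solution: a = 1 + 4t, b = -13 - 3t for integer t.
-17 ≤ 1 + 4t ≤ -13 gives t ∈ [-4, -4], which is 1 value.

1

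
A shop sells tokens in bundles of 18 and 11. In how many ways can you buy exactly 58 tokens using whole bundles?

1

Need nonnegative integers with 18j + 11k = 58.
gcd(18, 11) = 1, and 18·(-3) + 11·(5) = 1.
So (j₀, k₀) = (-174, 290); general j = -174 + 11t, k = 290 - 18t.
j ≥ 0 ⇒ t ≥ 16; k ≥ 0 ⇒ t ≤ 16. That's 1 value of t.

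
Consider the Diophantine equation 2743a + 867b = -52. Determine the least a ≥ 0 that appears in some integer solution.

gcd(2743, 867):
  2743 = 3×867 + 142
  867 = 6×142 + 15
  142 = 9×15 + 7
  15 = 2×7 + 1
  7 = 7×1
so gcd(2743, 867) = 1.
1 divides -52, so solutions exist.
Back-substitute for Bézout coefficients:
  1 = 15 - 2×7
  ... = 2743×(-116) + 867×(367)
Scale by -52/1 = -52: (a₀, b₀) = (6032, -19084).
General solution: a = 6032 + 867t, b = -19084 - 2743t for integer t.
a ≥ 0: smallest is 6032 mod 867 = 830 (at t = -6), with b = -2626.

830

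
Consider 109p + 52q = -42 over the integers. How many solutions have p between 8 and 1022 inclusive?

19

gcd(109, 52) = 1  (109 = 2*52 + 5, 52 = 10*5 + 2, 5 = 2*2 + 1, 2 = 2*1).
Back-substituting, 109*(21) + 52*(-44) = 1.
Scale by -42: particular solution (-882, 1848); reduce p mod 52: (2, -5).
General solution: p = 2 + 52t, q = -5 - 109t for integer t.
8 ≤ 2 + 52t ≤ 1022 gives t ∈ [1, 19], which is 19 values.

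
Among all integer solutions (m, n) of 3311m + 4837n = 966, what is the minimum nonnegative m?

gcd(4837, 3311) = 7  (4837 = 1*3311 + 1526, 3311 = 2*1526 + 259, 1526 = 5*259 + 231, 259 = 1*231 + 28, 231 = 8*28 + 7, 28 = 4*7).
7 divides 966, so solutions exist.
Back-substituting, 3311*(-168) + 4837*(115) = 7.
Scale by 966/7 = 138: (m₀, n₀) = (-23184, 15870).
General solution: m = -23184 + 691t, n = 15870 - 473t for integer t.
m ≥ 0: smallest is -23184 mod 691 = 310 (at t = 34), with n = -212.

310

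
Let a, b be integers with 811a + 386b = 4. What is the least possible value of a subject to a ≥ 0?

gcd(811, 386):
  811 = 2·386 + 39
  386 = 9·39 + 35
  39 = 1·35 + 4
  35 = 8·4 + 3
  4 = 1·3 + 1
  3 = 3·1
so gcd(811, 386) = 1.
1 divides 4, so solutions exist.
Back-substitute for Bézout coefficients:
  1 = 4 - 1·3
  ... = 811·(99) + 386·(-208)
Scale by 4/1 = 4: (a₀, b₀) = (396, -832).
General solution: a = 396 + 386t, b = -832 - 811t for integer t.
a ≥ 0: smallest is 396 mod 386 = 10 (at t = -1), with b = -21.

10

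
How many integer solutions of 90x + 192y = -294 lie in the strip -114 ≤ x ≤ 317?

13

gcd(192, 90):
  192 = 2·90 + 12
  90 = 7·12 + 6
  12 = 2·6
so gcd(192, 90) = 6.
Back-substitute for Bézout coefficients:
  6 = 90 - 7·12
  ... = 90·(15) + 192·(-7)
Scale by -49: particular solution (-735, 343); reduce x mod 32: (1, -2).
General solution: x = 1 + 32t, y = -2 - 15t for integer t.
-114 ≤ 1 + 32t ≤ 317 gives t ∈ [-3, 9], which is 13 values.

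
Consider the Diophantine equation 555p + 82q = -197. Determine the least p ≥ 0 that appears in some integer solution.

19

gcd(555, 82) = 1.
1 divides -197, so solutions exist.
By Bézout, 555×(-13) + 82×(88) = 1.
Scale by -197/1 = -197: (p₀, q₀) = (2561, -17336).
General solution: p = 2561 + 82t, q = -17336 - 555t for integer t.
p ≥ 0: smallest is 2561 mod 82 = 19 (at t = -31), with q = -131.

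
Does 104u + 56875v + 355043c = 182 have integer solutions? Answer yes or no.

yes

gcd(56875, 104) = 13.
gcd(13, 355043) = 13.
13 divides 182, so integer solutions exist.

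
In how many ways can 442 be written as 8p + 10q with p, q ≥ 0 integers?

11

gcd(10, 8):
  10 = 1·8 + 2
  8 = 4·2
so gcd(10, 8) = 2.
Back-substitute for Bézout coefficients:
  2 = 10 - 1·8
  ... = 8·(-1) + 10·(1)
Scale by 221: one solution is (-221, 221). Reduce p mod 5: (4, 41).
General: p = 4 + 5t, q = 41 - 4t.
p ≥ 0 ⇒ t ≥ 0; q ≥ 0 ⇒ t ≤ 10. So t ∈ [0, 10]: 11 solutions.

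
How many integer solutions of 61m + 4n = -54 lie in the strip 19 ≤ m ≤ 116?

gcd(61, 4) = 1.
By Bézout, 61*(1) + 4*(-15) = 1.
Particular solution: (2, -44).
General solution: m = 2 + 4t, n = -44 - 61t for integer t.
19 ≤ 2 + 4t ≤ 116 gives t ∈ [5, 28], which is 24 values.

24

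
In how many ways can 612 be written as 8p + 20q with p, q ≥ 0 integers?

15

gcd(20, 8):
  20 = 2*8 + 4
  8 = 2*4
so gcd(20, 8) = 4.
Back-substitute for Bézout coefficients:
  4 = 20 - 2*8
  ... = 8*(-2) + 20*(1)
Scale by 153: one solution is (-306, 153). Reduce p mod 5: (4, 29).
General: p = 4 + 5t, q = 29 - 2t.
p ≥ 0 ⇒ t ≥ 0; q ≥ 0 ⇒ t ≤ 14. So t ∈ [0, 14]: 15 solutions.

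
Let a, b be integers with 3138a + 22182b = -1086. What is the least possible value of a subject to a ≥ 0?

gcd(22182, 3138) = 6  (22182 = 7×3138 + 216, 3138 = 14×216 + 114, 216 = 1×114 + 102, 114 = 1×102 + 12, 102 = 8×12 + 6, 12 = 2×6).
6 divides -1086, so solutions exist.
Back-substituting, 3138×(-1746) + 22182×(247) = 6.
Scale by -1086/6 = -181: (a₀, b₀) = (316026, -44707).
General solution: a = 316026 + 3697t, b = -44707 - 523t for integer t.
a ≥ 0: smallest is 316026 mod 3697 = 1781 (at t = -85), with b = -252.

1781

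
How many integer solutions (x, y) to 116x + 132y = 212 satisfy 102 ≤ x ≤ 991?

27

gcd(132, 116):
  132 = 1*116 + 16
  116 = 7*16 + 4
  16 = 4*4
so gcd(132, 116) = 4.
Back-substitute for Bézout coefficients:
  4 = 116 - 7*16
  ... = 116*(8) + 132*(-7)
Scale by 53: particular solution (424, -371); reduce x mod 33: (28, -23).
General solution: x = 28 + 33t, y = -23 - 29t for integer t.
102 ≤ 28 + 33t ≤ 991 gives t ∈ [3, 29], which is 27 values.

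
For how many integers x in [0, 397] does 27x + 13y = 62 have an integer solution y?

gcd(27, 13) = 1  (27 = 2*13 + 1, 13 = 13*1).
Back-substituting, 27*(1) + 13*(-2) = 1.
Scale by 62: particular solution (62, -124); reduce x mod 13: (10, -16).
General solution: x = 10 + 13t, y = -16 - 27t for integer t.
0 ≤ 10 + 13t ≤ 397 gives t ∈ [0, 29], which is 30 values.

30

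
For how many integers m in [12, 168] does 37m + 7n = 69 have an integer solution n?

22

gcd(37, 7) = 1.
By Bézout, 37*(-3) + 7*(16) = 1.
Particular solution: (3, -6).
General solution: m = 3 + 7t, n = -6 - 37t for integer t.
12 ≤ 3 + 7t ≤ 168 gives t ∈ [2, 23], which is 22 values.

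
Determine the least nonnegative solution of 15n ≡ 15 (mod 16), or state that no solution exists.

1

gcd(16, 15) = 1.
1 divides 15, so solutions exist.
By Bézout, 15·(-1) + 16·(1) = 1.
So 15·(-1) ≡ 1 (mod 16); multiply by 15: n ≡ -15 (mod 16).
Smallest nonnegative: n = -15 mod 16 = 1.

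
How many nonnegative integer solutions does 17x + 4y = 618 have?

9

gcd(17, 4):
  17 = 4*4 + 1
  4 = 4*1
so gcd(17, 4) = 1.
Back-substitute for Bézout coefficients:
  1 = 17 - 4*4
  ... = 17*(1) + 4*(-4)
Scale by 618: one solution is (618, -2472). Reduce x mod 4: (2, 146).
General: x = 2 + 4t, y = 146 - 17t.
x ≥ 0 ⇒ t ≥ 0; y ≥ 0 ⇒ t ≤ 8. So t ∈ [0, 8]: 9 solutions.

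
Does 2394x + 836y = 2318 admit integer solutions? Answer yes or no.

yes

gcd(2394, 836) = 38  (2394 = 2×836 + 722, 836 = 1×722 + 114, 722 = 6×114 + 38, 114 = 3×38).
38 divides 2318, so integer solutions exist.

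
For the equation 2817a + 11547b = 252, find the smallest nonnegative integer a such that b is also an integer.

gcd(11547, 2817) = 9  (11547 = 4×2817 + 279, 2817 = 10×279 + 27, 279 = 10×27 + 9, 27 = 3×9).
9 divides 252, so solutions exist.
Back-substituting, 2817×(-414) + 11547×(101) = 9.
Scale by 252/9 = 28: (a₀, b₀) = (-11592, 2828).
General solution: a = -11592 + 1283t, b = 2828 - 313t for integer t.
a ≥ 0: smallest is -11592 mod 1283 = 1238 (at t = 10), with b = -302.

1238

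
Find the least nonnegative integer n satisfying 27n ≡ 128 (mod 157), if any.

gcd(157, 27) = 1.
1 divides 128, so solutions exist.
By Bézout, 27·(64) + 157·(-11) = 1.
So 27·(64) ≡ 1 (mod 157); multiply by 128: n ≡ 8192 (mod 157).
Smallest nonnegative: n = 8192 mod 157 = 28.

28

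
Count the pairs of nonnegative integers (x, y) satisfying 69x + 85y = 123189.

gcd(85, 69) = 1.
By Bézout, 69×(-16) + 85×(13) = 1.
One solution: (41, 1416).
General: x = 41 + 85t, y = 1416 - 69t.
x ≥ 0 ⇒ t ≥ 0; y ≥ 0 ⇒ t ≤ 20. So t ∈ [0, 20]: 21 solutions.

21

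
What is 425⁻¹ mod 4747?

gcd(4747, 425) = 1  (4747 = 11·425 + 72, 425 = 5·72 + 65, 72 = 1·65 + 7, 65 = 9·7 + 2, 7 = 3·2 + 1, 2 = 2·1).
Back-substituting, 425·(-2044) + 4747·(183) = 1.
So 425·-2044 ≡ 1 (mod 4747), and -2044 mod 4747 = 2703.

2703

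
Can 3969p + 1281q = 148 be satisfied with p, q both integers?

gcd(3969, 1281) = 21  (3969 = 3×1281 + 126, 1281 = 10×126 + 21, 126 = 6×21).
21 does not divide 148 (remainder 1), so no integer solutions.

no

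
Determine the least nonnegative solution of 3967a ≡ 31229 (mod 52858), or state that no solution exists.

27243

gcd(52858, 3967):
  52858 = 13×3967 + 1287
  3967 = 3×1287 + 106
  1287 = 12×106 + 15
  106 = 7×15 + 1
  15 = 15×1
so gcd(52858, 3967) = 1.
1 divides 31229, so solutions exist.
Back-substitute for Bézout coefficients:
  1 = 106 - 7×15
  ... = 3967×(3491) + 52858×(-262)
So 3967×(3491) ≡ 1 (mod 52858); multiply by 31229: a ≡ 109020439 (mod 52858).
Smallest nonnegative: a = 109020439 mod 52858 = 27243.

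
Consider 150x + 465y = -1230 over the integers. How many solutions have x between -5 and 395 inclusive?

13

gcd(465, 150):
  465 = 3×150 + 15
  150 = 10×15
so gcd(465, 150) = 15.
Back-substitute for Bézout coefficients:
  15 = 465 - 3×150
  ... = 150×(-3) + 465×(1)
Scale by -82: particular solution (246, -82); reduce x mod 31: (29, -12).
General solution: x = 29 + 31t, y = -12 - 10t for integer t.
-5 ≤ 29 + 31t ≤ 395 gives t ∈ [-1, 11], which is 13 values.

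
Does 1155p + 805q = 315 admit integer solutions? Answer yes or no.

gcd(1155, 805) = 35  (1155 = 1×805 + 350, 805 = 2×350 + 105, 350 = 3×105 + 35, 105 = 3×35).
35 divides 315, so integer solutions exist.

yes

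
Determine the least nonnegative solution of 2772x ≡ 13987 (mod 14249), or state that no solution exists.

7659

gcd(14249, 2772) = 1.
1 divides 13987, so solutions exist.
By Bézout, 2772·(-4652) + 14249·(905) = 1.
So 2772·(-4652) ≡ 1 (mod 14249); multiply by 13987: x ≡ -65067524 (mod 14249).
Smallest nonnegative: x = -65067524 mod 14249 = 7659.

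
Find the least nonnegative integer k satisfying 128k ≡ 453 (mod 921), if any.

gcd(921, 128):
  921 = 7*128 + 25
  128 = 5*25 + 3
  25 = 8*3 + 1
  3 = 3*1
so gcd(921, 128) = 1.
1 divides 453, so solutions exist.
Back-substitute for Bézout coefficients:
  1 = 25 - 8*3
  ... = 128*(-295) + 921*(41)
So 128*(-295) ≡ 1 (mod 921); multiply by 453: k ≡ -133635 (mod 921).
Smallest nonnegative: k = -133635 mod 921 = 831.

831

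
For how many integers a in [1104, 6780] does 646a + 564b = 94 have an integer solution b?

gcd(646, 564):
  646 = 1·564 + 82
  564 = 6·82 + 72
  82 = 1·72 + 10
  72 = 7·10 + 2
  10 = 5·2
so gcd(646, 564) = 2.
Back-substitute for Bézout coefficients:
  2 = 72 - 7·10
  ... = 646·(-55) + 564·(63)
Scale by 47: particular solution (-2585, 2961); reduce a mod 282: (235, -269).
General solution: a = 235 + 282t, b = -269 - 323t for integer t.
1104 ≤ 235 + 282t ≤ 6780 gives t ∈ [4, 23], which is 20 values.

20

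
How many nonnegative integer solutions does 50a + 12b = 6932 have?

23

gcd(50, 12) = 2.
By Bézout, 50·(1) + 12·(-4) = 2.
One solution: (4, 561).
General: a = 4 + 6t, b = 561 - 25t.
a ≥ 0 ⇒ t ≥ 0; b ≥ 0 ⇒ t ≤ 22. So t ∈ [0, 22]: 23 solutions.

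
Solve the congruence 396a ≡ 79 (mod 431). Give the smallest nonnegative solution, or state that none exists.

gcd(431, 396) = 1  (431 = 1*396 + 35, 396 = 11*35 + 11, 35 = 3*11 + 2, 11 = 5*2 + 1, 2 = 2*1).
1 divides 79, so solutions exist.
Back-substituting, 396*(197) + 431*(-181) = 1.
So 396*(197) ≡ 1 (mod 431); multiply by 79: a ≡ 15563 (mod 431).
Smallest nonnegative: a = 15563 mod 431 = 47.

47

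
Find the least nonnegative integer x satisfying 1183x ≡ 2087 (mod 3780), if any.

gcd(3780, 1183) = 7  (3780 = 3×1183 + 231, 1183 = 5×231 + 28, 231 = 8×28 + 7, 28 = 4×7).
7 does not divide 2087, so the congruence has no solution.

no solution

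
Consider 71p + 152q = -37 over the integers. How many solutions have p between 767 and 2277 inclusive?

10

gcd(152, 71) = 1  (152 = 2*71 + 10, 71 = 7*10 + 1, 10 = 10*1).
Back-substituting, 71*(15) + 152*(-7) = 1.
Scale by -37: particular solution (-555, 259); reduce p mod 152: (53, -25).
General solution: p = 53 + 152t, q = -25 - 71t for integer t.
767 ≤ 53 + 152t ≤ 2277 gives t ∈ [5, 14], which is 10 values.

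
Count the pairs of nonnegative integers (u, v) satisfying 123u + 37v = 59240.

13

gcd(123, 37) = 1  (123 = 3×37 + 12, 37 = 3×12 + 1, 12 = 12×1).
Back-substituting, 123×(-3) + 37×(10) = 1.
Scale by 59240: one solution is (-177720, 592400). Reduce u mod 37: (28, 1508).
General: u = 28 + 37t, v = 1508 - 123t.
u ≥ 0 ⇒ t ≥ 0; v ≥ 0 ⇒ t ≤ 12. So t ∈ [0, 12]: 13 solutions.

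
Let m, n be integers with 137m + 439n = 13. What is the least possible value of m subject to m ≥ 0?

gcd(439, 137) = 1.
1 divides 13, so solutions exist.
By Bézout, 137*(141) + 439*(-44) = 1.
Scale by 13/1 = 13: (m₀, n₀) = (1833, -572).
General solution: m = 1833 + 439t, n = -572 - 137t for integer t.
m ≥ 0: smallest is 1833 mod 439 = 77 (at t = -4), with n = -24.

77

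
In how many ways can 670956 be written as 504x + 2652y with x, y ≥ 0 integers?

7

gcd(2652, 504) = 12.
By Bézout, 504*(100) + 2652*(-19) = 12.
One solution: (0, 253).
General: x = 0 + 221t, y = 253 - 42t.
x ≥ 0 ⇒ t ≥ 0; y ≥ 0 ⇒ t ≤ 6. So t ∈ [0, 6]: 7 solutions.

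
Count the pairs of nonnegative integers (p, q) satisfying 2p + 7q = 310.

gcd(7, 2):
  7 = 3·2 + 1
  2 = 2·1
so gcd(7, 2) = 1.
Back-substitute for Bézout coefficients:
  1 = 7 - 3·2
  ... = 2·(-3) + 7·(1)
Scale by 310: one solution is (-930, 310). Reduce p mod 7: (1, 44).
General: p = 1 + 7t, q = 44 - 2t.
p ≥ 0 ⇒ t ≥ 0; q ≥ 0 ⇒ t ≤ 22. So t ∈ [0, 22]: 23 solutions.

23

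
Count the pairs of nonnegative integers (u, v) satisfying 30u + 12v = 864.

15

gcd(30, 12):
  30 = 2×12 + 6
  12 = 2×6
so gcd(30, 12) = 6.
Back-substitute for Bézout coefficients:
  6 = 30 - 2×12
  ... = 30×(1) + 12×(-2)
Scale by 144: one solution is (144, -288). Reduce u mod 2: (0, 72).
General: u = 0 + 2t, v = 72 - 5t.
u ≥ 0 ⇒ t ≥ 0; v ≥ 0 ⇒ t ≤ 14. So t ∈ [0, 14]: 15 solutions.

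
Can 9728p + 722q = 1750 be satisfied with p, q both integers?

no

gcd(9728, 722) = 38  (9728 = 13*722 + 342, 722 = 2*342 + 38, 342 = 9*38).
38 does not divide 1750 (remainder 2), so no integer solutions.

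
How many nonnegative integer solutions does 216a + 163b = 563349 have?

16

gcd(216, 163) = 1  (216 = 1×163 + 53, 163 = 3×53 + 4, 53 = 13×4 + 1, 4 = 4×1).
Back-substituting, 216×(40) + 163×(-53) = 1.
Scale by 563349: one solution is (22533960, -29857497). Reduce a mod 163: (25, 3423).
General: a = 25 + 163t, b = 3423 - 216t.
a ≥ 0 ⇒ t ≥ 0; b ≥ 0 ⇒ t ≤ 15. So t ∈ [0, 15]: 16 solutions.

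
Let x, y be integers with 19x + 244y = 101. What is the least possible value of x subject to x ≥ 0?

gcd(244, 19):
  244 = 12*19 + 16
  19 = 1*16 + 3
  16 = 5*3 + 1
  3 = 3*1
so gcd(244, 19) = 1.
1 divides 101, so solutions exist.
Back-substitute for Bézout coefficients:
  1 = 16 - 5*3
  ... = 19*(-77) + 244*(6)
Scale by 101/1 = 101: (x₀, y₀) = (-7777, 606).
General solution: x = -7777 + 244t, y = 606 - 19t for integer t.
x ≥ 0: smallest is -7777 mod 244 = 31 (at t = 32), with y = -2.

31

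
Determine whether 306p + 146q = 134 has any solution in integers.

yes

gcd(306, 146) = 2  (306 = 2·146 + 14, 146 = 10·14 + 6, 14 = 2·6 + 2, 6 = 3·2).
2 divides 134, so integer solutions exist.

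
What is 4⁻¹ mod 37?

28

gcd(37, 4) = 1  (37 = 9×4 + 1, 4 = 4×1).
Back-substituting, 4×(-9) + 37×(1) = 1.
So 4×-9 ≡ 1 (mod 37), and -9 mod 37 = 28.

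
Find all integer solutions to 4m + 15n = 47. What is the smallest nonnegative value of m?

8

gcd(15, 4):
  15 = 3×4 + 3
  4 = 1×3 + 1
  3 = 3×1
so gcd(15, 4) = 1.
1 divides 47, so solutions exist.
Back-substitute for Bézout coefficients:
  1 = 4 - 1×3
  ... = 4×(4) + 15×(-1)
Scale by 47/1 = 47: (m₀, n₀) = (188, -47).
General solution: m = 188 + 15t, n = -47 - 4t for integer t.
m ≥ 0: smallest is 188 mod 15 = 8 (at t = -12), with n = 1.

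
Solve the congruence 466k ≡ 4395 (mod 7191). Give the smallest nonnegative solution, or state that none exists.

7185

gcd(7191, 466) = 1  (7191 = 15×466 + 201, 466 = 2×201 + 64, 201 = 3×64 + 9, 64 = 7×9 + 1, 9 = 9×1).
1 divides 4395, so solutions exist.
Back-substituting, 466×(787) + 7191×(-51) = 1.
So 466×(787) ≡ 1 (mod 7191); multiply by 4395: k ≡ 3458865 (mod 7191).
Smallest nonnegative: k = 3458865 mod 7191 = 7185.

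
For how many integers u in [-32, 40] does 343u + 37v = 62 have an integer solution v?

2

gcd(343, 37):
  343 = 9*37 + 10
  37 = 3*10 + 7
  10 = 1*7 + 3
  7 = 2*3 + 1
  3 = 3*1
so gcd(343, 37) = 1.
Back-substitute for Bézout coefficients:
  1 = 7 - 2*3
  ... = 343*(-11) + 37*(102)
Scale by 62: particular solution (-682, 6324); reduce u mod 37: (21, -193).
General solution: u = 21 + 37t, v = -193 - 343t for integer t.
-32 ≤ 21 + 37t ≤ 40 gives t ∈ [-1, 0], which is 2 values.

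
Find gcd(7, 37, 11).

gcd(37, 7) = 1  (37 = 5×7 + 2, 7 = 3×2 + 1, 2 = 2×1).
gcd(1, 11) = 1.

1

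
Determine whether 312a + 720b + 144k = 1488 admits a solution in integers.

gcd(720, 312) = 24  (720 = 2×312 + 96, 312 = 3×96 + 24, 96 = 4×24).
gcd(24, 144) = 24.
24 divides 1488, so integer solutions exist.

yes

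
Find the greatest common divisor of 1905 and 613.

gcd(1905, 613):
  1905 = 3*613 + 66
  613 = 9*66 + 19
  66 = 3*19 + 9
  19 = 2*9 + 1
  9 = 9*1
so gcd(1905, 613) = 1.

1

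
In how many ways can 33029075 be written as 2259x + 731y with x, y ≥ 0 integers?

gcd(2259, 731) = 1.
By Bézout, 2259·(144) + 731·(-445) = 1.
One solution: (359, 44074).
General: x = 359 + 731t, y = 44074 - 2259t.
x ≥ 0 ⇒ t ≥ 0; y ≥ 0 ⇒ t ≤ 19. So t ∈ [0, 19]: 20 solutions.

20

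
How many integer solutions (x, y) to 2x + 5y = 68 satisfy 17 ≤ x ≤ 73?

gcd(5, 2) = 1  (5 = 2×2 + 1, 2 = 2×1).
Back-substituting, 2×(-2) + 5×(1) = 1.
Scale by 68: particular solution (-136, 68); reduce x mod 5: (4, 12).
General solution: x = 4 + 5t, y = 12 - 2t for integer t.
17 ≤ 4 + 5t ≤ 73 gives t ∈ [3, 13], which is 11 values.

11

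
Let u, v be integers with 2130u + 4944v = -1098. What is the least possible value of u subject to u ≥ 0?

gcd(4944, 2130):
  4944 = 2·2130 + 684
  2130 = 3·684 + 78
  684 = 8·78 + 60
  78 = 1·60 + 18
  60 = 3·18 + 6
  18 = 3·6
so gcd(4944, 2130) = 6.
6 divides -1098, so solutions exist.
Back-substitute for Bézout coefficients:
  6 = 60 - 3·18
  ... = 2130·(-253) + 4944·(109)
Scale by -1098/6 = -183: (u₀, v₀) = (46299, -19947).
General solution: u = 46299 + 824t, v = -19947 - 355t for integer t.
u ≥ 0: smallest is 46299 mod 824 = 155 (at t = -56), with v = -67.

155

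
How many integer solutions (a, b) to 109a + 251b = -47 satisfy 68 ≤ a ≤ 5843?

23

gcd(251, 109) = 1  (251 = 2*109 + 33, 109 = 3*33 + 10, 33 = 3*10 + 3, 10 = 3*3 + 1, 3 = 3*1).
Back-substituting, 109*(76) + 251*(-33) = 1.
Scale by -47: particular solution (-3572, 1551); reduce a mod 251: (193, -84).
General solution: a = 193 + 251t, b = -84 - 109t for integer t.
68 ≤ 193 + 251t ≤ 5843 gives t ∈ [0, 22], which is 23 values.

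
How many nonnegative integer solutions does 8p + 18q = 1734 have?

gcd(18, 8):
  18 = 2*8 + 2
  8 = 4*2
so gcd(18, 8) = 2.
Back-substitute for Bézout coefficients:
  2 = 18 - 2*8
  ... = 8*(-2) + 18*(1)
Scale by 867: one solution is (-1734, 867). Reduce p mod 9: (3, 95).
General: p = 3 + 9t, q = 95 - 4t.
p ≥ 0 ⇒ t ≥ 0; q ≥ 0 ⇒ t ≤ 23. So t ∈ [0, 23]: 24 solutions.

24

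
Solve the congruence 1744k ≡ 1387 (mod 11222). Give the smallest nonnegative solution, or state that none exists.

gcd(11222, 1744):
  11222 = 6×1744 + 758
  1744 = 2×758 + 228
  758 = 3×228 + 74
  228 = 3×74 + 6
  74 = 12×6 + 2
  6 = 3×2
so gcd(11222, 1744) = 2.
2 does not divide 1387, so the congruence has no solution.

no solution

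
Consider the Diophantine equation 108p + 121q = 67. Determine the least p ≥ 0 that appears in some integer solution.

gcd(121, 108) = 1  (121 = 1*108 + 13, 108 = 8*13 + 4, 13 = 3*4 + 1, 4 = 4*1).
1 divides 67, so solutions exist.
Back-substituting, 108*(-28) + 121*(25) = 1.
Scale by 67/1 = 67: (p₀, q₀) = (-1876, 1675).
General solution: p = -1876 + 121t, q = 1675 - 108t for integer t.
p ≥ 0: smallest is -1876 mod 121 = 60 (at t = 16), with q = -53.

60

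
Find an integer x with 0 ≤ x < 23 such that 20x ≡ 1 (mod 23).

15

gcd(23, 20):
  23 = 1·20 + 3
  20 = 6·3 + 2
  3 = 1·2 + 1
  2 = 2·1
so gcd(23, 20) = 1.
Back-substitute for Bézout coefficients:
  1 = 3 - 1·2
  ... = 20·(-8) + 23·(7)
So 20·-8 ≡ 1 (mod 23), and -8 mod 23 = 15.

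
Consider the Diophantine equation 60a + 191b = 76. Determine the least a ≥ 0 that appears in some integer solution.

gcd(191, 60):
  191 = 3·60 + 11
  60 = 5·11 + 5
  11 = 2·5 + 1
  5 = 5·1
so gcd(191, 60) = 1.
1 divides 76, so solutions exist.
Back-substitute for Bézout coefficients:
  1 = 11 - 2·5
  ... = 60·(-35) + 191·(11)
Scale by 76/1 = 76: (a₀, b₀) = (-2660, 836).
General solution: a = -2660 + 191t, b = 836 - 60t for integer t.
a ≥ 0: smallest is -2660 mod 191 = 14 (at t = 14), with b = -4.

14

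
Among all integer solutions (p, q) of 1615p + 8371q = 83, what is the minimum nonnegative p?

140

gcd(8371, 1615):
  8371 = 5*1615 + 296
  1615 = 5*296 + 135
  296 = 2*135 + 26
  135 = 5*26 + 5
  26 = 5*5 + 1
  5 = 5*1
so gcd(8371, 1615) = 1.
1 divides 83, so solutions exist.
Back-substitute for Bézout coefficients:
  1 = 26 - 5*5
  ... = 1615*(-1612) + 8371*(311)
Scale by 83/1 = 83: (p₀, q₀) = (-133796, 25813).
General solution: p = -133796 + 8371t, q = 25813 - 1615t for integer t.
p ≥ 0: smallest is -133796 mod 8371 = 140 (at t = 16), with q = -27.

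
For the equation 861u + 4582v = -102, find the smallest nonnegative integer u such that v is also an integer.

gcd(4582, 861) = 1  (4582 = 5*861 + 277, 861 = 3*277 + 30, 277 = 9*30 + 7, 30 = 4*7 + 2, 7 = 3*2 + 1, 2 = 2*1).
1 divides -102, so solutions exist.
Back-substituting, 861*(-1985) + 4582*(373) = 1.
Scale by -102/1 = -102: (u₀, v₀) = (202470, -38046).
General solution: u = 202470 + 4582t, v = -38046 - 861t for integer t.
u ≥ 0: smallest is 202470 mod 4582 = 862 (at t = -44), with v = -162.

862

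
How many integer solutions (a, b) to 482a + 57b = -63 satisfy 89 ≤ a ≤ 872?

14

gcd(482, 57) = 1  (482 = 8*57 + 26, 57 = 2*26 + 5, 26 = 5*5 + 1, 5 = 5*1).
Back-substituting, 482*(11) + 57*(-93) = 1.
Scale by -63: particular solution (-693, 5859); reduce a mod 57: (48, -407).
General solution: a = 48 + 57t, b = -407 - 482t for integer t.
89 ≤ 48 + 57t ≤ 872 gives t ∈ [1, 14], which is 14 values.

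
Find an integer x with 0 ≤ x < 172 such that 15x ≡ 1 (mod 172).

gcd(172, 15) = 1  (172 = 11*15 + 7, 15 = 2*7 + 1, 7 = 7*1).
Back-substituting, 15*(23) + 172*(-2) = 1.
So 15*23 ≡ 1 (mod 172), and 23 mod 172 = 23.

23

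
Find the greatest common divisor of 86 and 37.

1

gcd(86, 37):
  86 = 2*37 + 12
  37 = 3*12 + 1
  12 = 12*1
so gcd(86, 37) = 1.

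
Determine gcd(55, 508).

gcd(508, 55) = 1  (508 = 9·55 + 13, 55 = 4·13 + 3, 13 = 4·3 + 1, 3 = 3·1).

1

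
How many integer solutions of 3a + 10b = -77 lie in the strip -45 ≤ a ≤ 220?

26

gcd(10, 3) = 1.
By Bézout, 3×(-3) + 10×(1) = 1.
Particular solution: (1, -8).
General solution: a = 1 + 10t, b = -8 - 3t for integer t.
-45 ≤ 1 + 10t ≤ 220 gives t ∈ [-4, 21], which is 26 values.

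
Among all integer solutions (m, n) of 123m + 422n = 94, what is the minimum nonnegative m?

gcd(422, 123):
  422 = 3·123 + 53
  123 = 2·53 + 17
  53 = 3·17 + 2
  17 = 8·2 + 1
  2 = 2·1
so gcd(422, 123) = 1.
1 divides 94, so solutions exist.
Back-substitute for Bézout coefficients:
  1 = 17 - 8·2
  ... = 123·(199) + 422·(-58)
Scale by 94/1 = 94: (m₀, n₀) = (18706, -5452).
General solution: m = 18706 + 422t, n = -5452 - 123t for integer t.
m ≥ 0: smallest is 18706 mod 422 = 138 (at t = -44), with n = -40.

138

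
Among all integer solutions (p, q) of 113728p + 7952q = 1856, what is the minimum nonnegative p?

gcd(113728, 7952):
  113728 = 14×7952 + 2400
  7952 = 3×2400 + 752
  2400 = 3×752 + 144
  752 = 5×144 + 32
  144 = 4×32 + 16
  32 = 2×16
so gcd(113728, 7952) = 16.
16 divides 1856, so solutions exist.
Back-substitute for Bézout coefficients:
  16 = 144 - 4×32
  ... = 113728×(222) + 7952×(-3175)
Scale by 1856/16 = 116: (p₀, q₀) = (25752, -368300).
General solution: p = 25752 + 497t, q = -368300 - 7108t for integer t.
p ≥ 0: smallest is 25752 mod 497 = 405 (at t = -51), with q = -5792.

405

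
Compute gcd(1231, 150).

1

gcd(1231, 150):
  1231 = 8·150 + 31
  150 = 4·31 + 26
  31 = 1·26 + 5
  26 = 5·5 + 1
  5 = 5·1
so gcd(1231, 150) = 1.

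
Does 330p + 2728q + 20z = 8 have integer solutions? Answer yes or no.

yes

gcd(2728, 330) = 22  (2728 = 8·330 + 88, 330 = 3·88 + 66, 88 = 1·66 + 22, 66 = 3·22).
gcd(22, 20) = 2.
2 divides 8, so integer solutions exist.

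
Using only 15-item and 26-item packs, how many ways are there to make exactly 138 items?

1

Need nonnegative integers with 15j + 26k = 138.
gcd(15, 26) = 1, and 15·(7) + 26·(-4) = 1.
So (j₀, k₀) = (966, -552); general j = 966 + 26t, k = -552 - 15t.
j ≥ 0 ⇒ t ≥ -37; k ≥ 0 ⇒ t ≤ -37. That's 1 value of t.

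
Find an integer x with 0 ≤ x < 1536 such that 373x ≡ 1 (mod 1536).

gcd(1536, 373):
  1536 = 4×373 + 44
  373 = 8×44 + 21
  44 = 2×21 + 2
  21 = 10×2 + 1
  2 = 2×1
so gcd(1536, 373) = 1.
Back-substitute for Bézout coefficients:
  1 = 21 - 10×2
  ... = 373×(733) + 1536×(-178)
So 373×733 ≡ 1 (mod 1536), and 733 mod 1536 = 733.

733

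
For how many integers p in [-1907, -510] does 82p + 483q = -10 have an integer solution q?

3

gcd(483, 82) = 1  (483 = 5*82 + 73, 82 = 1*73 + 9, 73 = 8*9 + 1, 9 = 9*1).
Back-substituting, 82*(-53) + 483*(9) = 1.
Scale by -10: particular solution (530, -90); reduce p mod 483: (47, -8).
General solution: p = 47 + 483t, q = -8 - 82t for integer t.
-1907 ≤ 47 + 483t ≤ -510 gives t ∈ [-4, -2], which is 3 values.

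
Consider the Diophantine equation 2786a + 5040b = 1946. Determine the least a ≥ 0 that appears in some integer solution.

gcd(5040, 2786):
  5040 = 1*2786 + 2254
  2786 = 1*2254 + 532
  2254 = 4*532 + 126
  532 = 4*126 + 28
  126 = 4*28 + 14
  28 = 2*14
so gcd(5040, 2786) = 14.
14 divides 1946, so solutions exist.
Back-substitute for Bézout coefficients:
  14 = 126 - 4*28
  ... = 2786*(-161) + 5040*(89)
Scale by 1946/14 = 139: (a₀, b₀) = (-22379, 12371).
General solution: a = -22379 + 360t, b = 12371 - 199t for integer t.
a ≥ 0: smallest is -22379 mod 360 = 301 (at t = 63), with b = -166.

301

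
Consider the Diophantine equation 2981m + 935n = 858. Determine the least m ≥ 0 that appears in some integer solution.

gcd(2981, 935):
  2981 = 3*935 + 176
  935 = 5*176 + 55
  176 = 3*55 + 11
  55 = 5*11
so gcd(2981, 935) = 11.
11 divides 858, so solutions exist.
Back-substitute for Bézout coefficients:
  11 = 176 - 3*55
  ... = 2981*(16) + 935*(-51)
Scale by 858/11 = 78: (m₀, n₀) = (1248, -3978).
General solution: m = 1248 + 85t, n = -3978 - 271t for integer t.
m ≥ 0: smallest is 1248 mod 85 = 58 (at t = -14), with n = -184.

58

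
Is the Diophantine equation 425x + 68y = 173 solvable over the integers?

no

gcd(425, 68):
  425 = 6*68 + 17
  68 = 4*17
so gcd(425, 68) = 17.
17 does not divide 173 (remainder 3), so no integer solutions.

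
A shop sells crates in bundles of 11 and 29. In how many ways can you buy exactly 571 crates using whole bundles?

2

Need nonnegative integers with 11j + 29k = 571.
gcd(11, 29) = 1, and 11·(8) + 29·(-3) = 1.
So (j₀, k₀) = (4568, -1713); general j = 4568 + 29t, k = -1713 - 11t.
j ≥ 0 ⇒ t ≥ -157; k ≥ 0 ⇒ t ≤ -156. That's 2 values of t.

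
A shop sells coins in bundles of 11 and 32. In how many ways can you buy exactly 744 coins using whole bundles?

2

Need nonnegative integers with 11j + 32k = 744.
gcd(11, 32) = 1, and 11·(3) + 32·(-1) = 1.
So (j₀, k₀) = (2232, -744); general j = 2232 + 32t, k = -744 - 11t.
j ≥ 0 ⇒ t ≥ -69; k ≥ 0 ⇒ t ≤ -68. That's 2 values of t.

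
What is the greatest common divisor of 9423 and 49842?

27

gcd(49842, 9423) = 27  (49842 = 5·9423 + 2727, 9423 = 3·2727 + 1242, 2727 = 2·1242 + 243, 1242 = 5·243 + 27, 243 = 9·27).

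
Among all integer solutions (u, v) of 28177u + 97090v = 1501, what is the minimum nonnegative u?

gcd(97090, 28177) = 19.
19 divides 1501, so solutions exist.
By Bézout, 28177·(-603) + 97090·(175) = 19.
Scale by 1501/19 = 79: (u₀, v₀) = (-47637, 13825).
General solution: u = -47637 + 5110t, v = 13825 - 1483t for integer t.
u ≥ 0: smallest is -47637 mod 5110 = 3463 (at t = 10), with v = -1005.

3463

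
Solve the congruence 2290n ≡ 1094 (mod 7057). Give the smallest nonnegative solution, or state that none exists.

gcd(7057, 2290) = 1  (7057 = 3×2290 + 187, 2290 = 12×187 + 46, 187 = 4×46 + 3, 46 = 15×3 + 1, 3 = 3×1).
1 divides 1094, so solutions exist.
Back-substituting, 2290×(2302) + 7057×(-747) = 1.
So 2290×(2302) ≡ 1 (mod 7057); multiply by 1094: n ≡ 2518388 (mod 7057).
Smallest nonnegative: n = 2518388 mod 7057 = 6096.

6096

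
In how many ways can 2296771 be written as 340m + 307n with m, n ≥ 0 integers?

gcd(340, 307) = 1.
By Bézout, 340×(-93) + 307×(103) = 1.
One solution: (152, 7313).
General: m = 152 + 307t, n = 7313 - 340t.
m ≥ 0 ⇒ t ≥ 0; n ≥ 0 ⇒ t ≤ 21. So t ∈ [0, 21]: 22 solutions.

22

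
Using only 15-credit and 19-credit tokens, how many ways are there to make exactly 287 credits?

Need nonnegative integers with 15j + 19k = 287.
gcd(15, 19) = 1, and 15·(-5) + 19·(4) = 1.
So (j₀, k₀) = (-1435, 1148); general j = -1435 + 19t, k = 1148 - 15t.
j ≥ 0 ⇒ t ≥ 76; k ≥ 0 ⇒ t ≤ 76. That's 1 value of t.

1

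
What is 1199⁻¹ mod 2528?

175

gcd(2528, 1199) = 1  (2528 = 2×1199 + 130, 1199 = 9×130 + 29, 130 = 4×29 + 14, 29 = 2×14 + 1, 14 = 14×1).
Back-substituting, 1199×(175) + 2528×(-83) = 1.
So 1199×175 ≡ 1 (mod 2528), and 175 mod 2528 = 175.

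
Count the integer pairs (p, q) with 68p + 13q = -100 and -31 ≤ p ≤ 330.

28

gcd(68, 13):
  68 = 5×13 + 3
  13 = 4×3 + 1
  3 = 3×1
so gcd(68, 13) = 1.
Back-substitute for Bézout coefficients:
  1 = 13 - 4×3
  ... = 68×(-4) + 13×(21)
Scale by -100: particular solution (400, -2100); reduce p mod 13: (10, -60).
General solution: p = 10 + 13t, q = -60 - 68t for integer t.
-31 ≤ 10 + 13t ≤ 330 gives t ∈ [-3, 24], which is 28 values.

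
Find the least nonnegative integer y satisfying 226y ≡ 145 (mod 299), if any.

gcd(299, 226) = 1  (299 = 1·226 + 73, 226 = 3·73 + 7, 73 = 10·7 + 3, 7 = 2·3 + 1, 3 = 3·1).
1 divides 145, so solutions exist.
Back-substituting, 226·(86) + 299·(-65) = 1.
So 226·(86) ≡ 1 (mod 299); multiply by 145: y ≡ 12470 (mod 299).
Smallest nonnegative: y = 12470 mod 299 = 211.

211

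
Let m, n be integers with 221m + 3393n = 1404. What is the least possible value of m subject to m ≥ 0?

gcd(3393, 221) = 13  (3393 = 15·221 + 78, 221 = 2·78 + 65, 78 = 1·65 + 13, 65 = 5·13).
13 divides 1404, so solutions exist.
Back-substituting, 221·(-46) + 3393·(3) = 13.
Scale by 1404/13 = 108: (m₀, n₀) = (-4968, 324).
General solution: m = -4968 + 261t, n = 324 - 17t for integer t.
m ≥ 0: smallest is -4968 mod 261 = 252 (at t = 20), with n = -16.

252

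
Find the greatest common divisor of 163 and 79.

gcd(163, 79):
  163 = 2·79 + 5
  79 = 15·5 + 4
  5 = 1·4 + 1
  4 = 4·1
so gcd(163, 79) = 1.

1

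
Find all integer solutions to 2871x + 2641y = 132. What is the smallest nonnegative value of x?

1700

gcd(2871, 2641) = 1  (2871 = 1×2641 + 230, 2641 = 11×230 + 111, 230 = 2×111 + 8, 111 = 13×8 + 7, 8 = 1×7 + 1, 7 = 7×1).
1 divides 132, so solutions exist.
Back-substituting, 2871×(333) + 2641×(-362) = 1.
Scale by 132/1 = 132: (x₀, y₀) = (43956, -47784).
General solution: x = 43956 + 2641t, y = -47784 - 2871t for integer t.
x ≥ 0: smallest is 43956 mod 2641 = 1700 (at t = -16), with y = -1848.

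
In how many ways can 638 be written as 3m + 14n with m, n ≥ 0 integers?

gcd(14, 3):
  14 = 4·3 + 2
  3 = 1·2 + 1
  2 = 2·1
so gcd(14, 3) = 1.
Back-substitute for Bézout coefficients:
  1 = 3 - 1·2
  ... = 3·(5) + 14·(-1)
Scale by 638: one solution is (3190, -638). Reduce m mod 14: (12, 43).
General: m = 12 + 14t, n = 43 - 3t.
m ≥ 0 ⇒ t ≥ 0; n ≥ 0 ⇒ t ≤ 14. So t ∈ [0, 14]: 15 solutions.

15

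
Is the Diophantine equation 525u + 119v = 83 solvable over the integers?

gcd(525, 119) = 7  (525 = 4*119 + 49, 119 = 2*49 + 21, 49 = 2*21 + 7, 21 = 3*7).
7 does not divide 83 (remainder 6), so no integer solutions.

no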